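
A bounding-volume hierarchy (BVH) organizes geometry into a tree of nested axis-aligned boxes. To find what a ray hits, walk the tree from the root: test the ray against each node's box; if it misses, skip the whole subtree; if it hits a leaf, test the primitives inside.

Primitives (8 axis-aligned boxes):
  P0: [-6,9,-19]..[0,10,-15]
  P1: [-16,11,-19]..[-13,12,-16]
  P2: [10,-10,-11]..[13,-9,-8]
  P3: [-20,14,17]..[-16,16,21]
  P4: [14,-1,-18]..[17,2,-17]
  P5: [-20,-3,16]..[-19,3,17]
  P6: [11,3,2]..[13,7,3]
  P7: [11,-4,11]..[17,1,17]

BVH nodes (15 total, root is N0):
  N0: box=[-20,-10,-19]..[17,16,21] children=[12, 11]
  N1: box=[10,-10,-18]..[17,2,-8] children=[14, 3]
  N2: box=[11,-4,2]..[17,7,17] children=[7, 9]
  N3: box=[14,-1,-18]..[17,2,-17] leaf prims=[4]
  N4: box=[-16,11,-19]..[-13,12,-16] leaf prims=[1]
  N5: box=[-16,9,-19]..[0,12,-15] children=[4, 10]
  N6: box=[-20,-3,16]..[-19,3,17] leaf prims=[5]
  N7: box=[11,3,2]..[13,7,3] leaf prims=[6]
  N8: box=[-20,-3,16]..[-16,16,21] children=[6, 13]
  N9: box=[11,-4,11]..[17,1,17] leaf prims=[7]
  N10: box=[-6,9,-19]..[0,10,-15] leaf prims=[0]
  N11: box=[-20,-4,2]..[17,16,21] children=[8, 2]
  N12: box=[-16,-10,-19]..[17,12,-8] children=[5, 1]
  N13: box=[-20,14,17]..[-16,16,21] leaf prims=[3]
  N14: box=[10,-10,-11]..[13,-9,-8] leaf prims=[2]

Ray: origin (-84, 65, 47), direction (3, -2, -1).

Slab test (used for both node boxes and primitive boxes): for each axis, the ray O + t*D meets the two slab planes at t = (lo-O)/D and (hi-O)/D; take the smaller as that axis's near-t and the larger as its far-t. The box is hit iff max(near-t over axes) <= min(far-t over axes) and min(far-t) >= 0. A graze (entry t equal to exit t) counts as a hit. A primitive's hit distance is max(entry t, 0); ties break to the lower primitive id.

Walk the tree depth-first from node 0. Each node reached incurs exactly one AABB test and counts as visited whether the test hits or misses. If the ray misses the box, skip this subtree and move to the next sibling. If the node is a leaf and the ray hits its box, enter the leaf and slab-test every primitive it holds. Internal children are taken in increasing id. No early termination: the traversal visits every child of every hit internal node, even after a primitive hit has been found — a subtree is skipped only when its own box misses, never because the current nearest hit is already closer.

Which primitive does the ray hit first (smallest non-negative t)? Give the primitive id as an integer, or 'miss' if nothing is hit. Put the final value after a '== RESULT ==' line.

Walk:
N0 x:[64/3,101/3] y:[49/2,75/2] z:[26,66] -> hit [26,101/3], descend [11, 12]
  N11 x:[64/3,101/3] y:[49/2,69/2] z:[26,45] -> hit [26,101/3], descend [2, 8]
    N2 x:[95/3,101/3] y:[29,69/2] z:[30,45] -> hit [95/3,101/3], descend [7, 9]
      N7 x:[95/3,97/3] y:[29,31] z:[44,45] -> miss, prune
      N9 x:[95/3,101/3] y:[32,69/2] z:[30,36] -> hit [32,101/3] leaf, test {P7@t=32}
    N8 x:[64/3,68/3] y:[49/2,34] z:[26,31] -> miss, prune
  N12 x:[68/3,101/3] y:[53/2,75/2] z:[55,66] -> miss, prune

order=[0, 11, 2, 7, 9, 8, 12]  |boxes|=7  |leaves|=1  hit=P7

== RESULT ==
7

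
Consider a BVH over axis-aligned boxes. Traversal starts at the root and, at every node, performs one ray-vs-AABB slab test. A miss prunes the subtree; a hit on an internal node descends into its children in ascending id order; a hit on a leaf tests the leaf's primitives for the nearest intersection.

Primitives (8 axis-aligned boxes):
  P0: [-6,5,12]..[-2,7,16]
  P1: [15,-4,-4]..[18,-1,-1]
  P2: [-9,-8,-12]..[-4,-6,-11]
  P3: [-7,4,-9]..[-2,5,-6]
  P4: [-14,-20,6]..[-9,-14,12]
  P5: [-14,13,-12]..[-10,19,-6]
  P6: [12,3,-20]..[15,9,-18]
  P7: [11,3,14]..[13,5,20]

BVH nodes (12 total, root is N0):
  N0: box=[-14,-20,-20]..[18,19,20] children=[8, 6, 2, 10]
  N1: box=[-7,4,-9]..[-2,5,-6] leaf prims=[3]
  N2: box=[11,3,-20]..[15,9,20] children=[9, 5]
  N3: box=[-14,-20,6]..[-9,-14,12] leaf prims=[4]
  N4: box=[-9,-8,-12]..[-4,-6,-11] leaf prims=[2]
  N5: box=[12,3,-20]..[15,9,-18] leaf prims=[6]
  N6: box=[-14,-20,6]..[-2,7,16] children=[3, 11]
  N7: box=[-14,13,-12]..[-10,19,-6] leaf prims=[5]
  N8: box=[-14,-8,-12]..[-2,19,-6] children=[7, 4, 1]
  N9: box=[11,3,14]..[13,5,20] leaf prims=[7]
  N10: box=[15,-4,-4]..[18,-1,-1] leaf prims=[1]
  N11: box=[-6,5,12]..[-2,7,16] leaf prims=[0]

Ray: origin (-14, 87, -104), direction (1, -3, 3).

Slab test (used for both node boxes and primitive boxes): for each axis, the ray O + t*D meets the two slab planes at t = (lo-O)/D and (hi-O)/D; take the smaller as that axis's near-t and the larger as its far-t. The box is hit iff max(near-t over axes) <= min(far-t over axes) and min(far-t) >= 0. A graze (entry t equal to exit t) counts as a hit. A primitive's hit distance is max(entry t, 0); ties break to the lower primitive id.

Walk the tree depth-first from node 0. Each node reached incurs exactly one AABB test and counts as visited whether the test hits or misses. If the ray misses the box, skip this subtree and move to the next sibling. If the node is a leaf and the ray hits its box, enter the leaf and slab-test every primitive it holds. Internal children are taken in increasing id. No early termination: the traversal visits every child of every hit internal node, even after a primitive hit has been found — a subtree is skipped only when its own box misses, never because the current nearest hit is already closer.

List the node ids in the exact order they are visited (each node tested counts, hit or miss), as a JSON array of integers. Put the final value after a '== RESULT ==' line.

Trace the traversal:
N0 x:[0,32] y:[68/3,107/3] z:[28,124/3] -> hit [28,32], descend [2, 6, 8, 10]
  N2 x:[25,29] y:[26,28] z:[28,124/3] -> hit [28,28], descend [5, 9]
    N5 x:[26,29] y:[26,28] z:[28,86/3] -> hit [28,28] leaf, test {P6@t=28}
    N9 x:[25,27] y:[82/3,28] z:[118/3,124/3] -> miss, prune
  N6 x:[0,12] y:[80/3,107/3] z:[110/3,40] -> miss, prune
  N8 x:[0,12] y:[68/3,95/3] z:[92/3,98/3] -> miss, prune
  N10 x:[29,32] y:[88/3,91/3] z:[100/3,103/3] -> miss, prune

Summary -> nodes [0, 2, 5, 9, 6, 8, 10]; box-tests=7; leaf-entries=1; first=P6

== RESULT ==
[0, 2, 5, 9, 6, 8, 10]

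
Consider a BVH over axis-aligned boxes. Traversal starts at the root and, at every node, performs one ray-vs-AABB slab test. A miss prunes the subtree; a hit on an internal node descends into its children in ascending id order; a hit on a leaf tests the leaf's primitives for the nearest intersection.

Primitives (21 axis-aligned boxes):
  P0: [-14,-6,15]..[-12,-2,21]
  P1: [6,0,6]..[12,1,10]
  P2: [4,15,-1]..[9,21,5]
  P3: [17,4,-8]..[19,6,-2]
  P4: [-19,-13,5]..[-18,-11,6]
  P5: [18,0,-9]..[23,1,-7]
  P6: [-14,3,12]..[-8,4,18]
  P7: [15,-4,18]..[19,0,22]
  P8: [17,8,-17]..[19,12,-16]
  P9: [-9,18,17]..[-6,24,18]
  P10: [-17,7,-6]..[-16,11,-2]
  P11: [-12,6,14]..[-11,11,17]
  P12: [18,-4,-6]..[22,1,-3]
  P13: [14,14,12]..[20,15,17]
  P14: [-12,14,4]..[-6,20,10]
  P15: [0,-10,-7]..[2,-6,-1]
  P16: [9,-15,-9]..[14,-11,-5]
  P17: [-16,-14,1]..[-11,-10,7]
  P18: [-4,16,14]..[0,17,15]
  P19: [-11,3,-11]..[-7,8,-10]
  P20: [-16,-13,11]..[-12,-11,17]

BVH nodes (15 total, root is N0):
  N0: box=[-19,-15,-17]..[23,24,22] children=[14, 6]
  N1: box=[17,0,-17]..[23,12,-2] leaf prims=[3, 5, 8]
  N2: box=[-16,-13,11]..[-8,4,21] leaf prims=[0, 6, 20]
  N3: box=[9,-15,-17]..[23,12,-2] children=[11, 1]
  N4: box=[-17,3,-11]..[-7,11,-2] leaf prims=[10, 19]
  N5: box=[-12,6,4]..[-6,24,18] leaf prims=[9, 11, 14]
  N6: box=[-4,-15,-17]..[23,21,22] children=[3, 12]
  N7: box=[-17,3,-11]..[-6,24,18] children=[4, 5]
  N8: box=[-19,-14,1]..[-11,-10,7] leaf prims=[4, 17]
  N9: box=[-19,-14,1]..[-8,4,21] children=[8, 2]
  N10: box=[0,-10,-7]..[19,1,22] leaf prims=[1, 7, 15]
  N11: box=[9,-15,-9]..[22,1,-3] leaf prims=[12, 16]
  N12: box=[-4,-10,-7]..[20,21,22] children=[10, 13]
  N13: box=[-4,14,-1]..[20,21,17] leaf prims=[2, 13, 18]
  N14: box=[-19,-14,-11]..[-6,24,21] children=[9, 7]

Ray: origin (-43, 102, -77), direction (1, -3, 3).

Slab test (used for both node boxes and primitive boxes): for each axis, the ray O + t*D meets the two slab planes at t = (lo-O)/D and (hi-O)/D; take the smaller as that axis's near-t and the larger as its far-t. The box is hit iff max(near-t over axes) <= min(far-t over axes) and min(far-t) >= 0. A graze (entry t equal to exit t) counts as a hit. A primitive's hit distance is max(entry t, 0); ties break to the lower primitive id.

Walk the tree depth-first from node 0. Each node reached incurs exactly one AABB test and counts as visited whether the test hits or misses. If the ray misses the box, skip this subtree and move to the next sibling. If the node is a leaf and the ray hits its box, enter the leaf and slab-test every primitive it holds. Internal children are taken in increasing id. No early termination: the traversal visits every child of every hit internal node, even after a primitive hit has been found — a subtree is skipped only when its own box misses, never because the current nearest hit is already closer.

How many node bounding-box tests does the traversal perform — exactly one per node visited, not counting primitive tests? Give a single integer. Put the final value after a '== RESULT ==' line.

Walk:
N0 x:[24,66] y:[26,39] z:[20,33] -> hit [26,33], descend [6, 14]
  N6 x:[39,66] y:[27,39] z:[20,33] -> miss, prune
  N14 x:[24,37] y:[26,116/3] z:[22,98/3] -> hit [26,98/3], descend [7, 9]
    N7 x:[26,37] y:[26,33] z:[22,95/3] -> hit [26,95/3], descend [4, 5]
      N4 x:[26,36] y:[91/3,33] z:[22,25] -> miss, prune
      N5 x:[31,37] y:[26,32] z:[27,95/3] -> hit [31,95/3] leaf, test {P9(miss), P11@t=31, P14(miss)}
    N9 x:[24,35] y:[98/3,116/3] z:[26,98/3] -> hit [98/3,98/3], descend [2, 8]
      N2 x:[27,35] y:[98/3,115/3] z:[88/3,98/3] -> hit [98/3,98/3] leaf, test {P0(miss), P6(miss), P20(miss)}
      N8 x:[24,32] y:[112/3,116/3] z:[26,28] -> miss, prune

Summary -> nodes [0, 6, 14, 7, 4, 5, 9, 2, 8]; box-tests=9; leaf-entries=2; first=P11

== RESULT ==
9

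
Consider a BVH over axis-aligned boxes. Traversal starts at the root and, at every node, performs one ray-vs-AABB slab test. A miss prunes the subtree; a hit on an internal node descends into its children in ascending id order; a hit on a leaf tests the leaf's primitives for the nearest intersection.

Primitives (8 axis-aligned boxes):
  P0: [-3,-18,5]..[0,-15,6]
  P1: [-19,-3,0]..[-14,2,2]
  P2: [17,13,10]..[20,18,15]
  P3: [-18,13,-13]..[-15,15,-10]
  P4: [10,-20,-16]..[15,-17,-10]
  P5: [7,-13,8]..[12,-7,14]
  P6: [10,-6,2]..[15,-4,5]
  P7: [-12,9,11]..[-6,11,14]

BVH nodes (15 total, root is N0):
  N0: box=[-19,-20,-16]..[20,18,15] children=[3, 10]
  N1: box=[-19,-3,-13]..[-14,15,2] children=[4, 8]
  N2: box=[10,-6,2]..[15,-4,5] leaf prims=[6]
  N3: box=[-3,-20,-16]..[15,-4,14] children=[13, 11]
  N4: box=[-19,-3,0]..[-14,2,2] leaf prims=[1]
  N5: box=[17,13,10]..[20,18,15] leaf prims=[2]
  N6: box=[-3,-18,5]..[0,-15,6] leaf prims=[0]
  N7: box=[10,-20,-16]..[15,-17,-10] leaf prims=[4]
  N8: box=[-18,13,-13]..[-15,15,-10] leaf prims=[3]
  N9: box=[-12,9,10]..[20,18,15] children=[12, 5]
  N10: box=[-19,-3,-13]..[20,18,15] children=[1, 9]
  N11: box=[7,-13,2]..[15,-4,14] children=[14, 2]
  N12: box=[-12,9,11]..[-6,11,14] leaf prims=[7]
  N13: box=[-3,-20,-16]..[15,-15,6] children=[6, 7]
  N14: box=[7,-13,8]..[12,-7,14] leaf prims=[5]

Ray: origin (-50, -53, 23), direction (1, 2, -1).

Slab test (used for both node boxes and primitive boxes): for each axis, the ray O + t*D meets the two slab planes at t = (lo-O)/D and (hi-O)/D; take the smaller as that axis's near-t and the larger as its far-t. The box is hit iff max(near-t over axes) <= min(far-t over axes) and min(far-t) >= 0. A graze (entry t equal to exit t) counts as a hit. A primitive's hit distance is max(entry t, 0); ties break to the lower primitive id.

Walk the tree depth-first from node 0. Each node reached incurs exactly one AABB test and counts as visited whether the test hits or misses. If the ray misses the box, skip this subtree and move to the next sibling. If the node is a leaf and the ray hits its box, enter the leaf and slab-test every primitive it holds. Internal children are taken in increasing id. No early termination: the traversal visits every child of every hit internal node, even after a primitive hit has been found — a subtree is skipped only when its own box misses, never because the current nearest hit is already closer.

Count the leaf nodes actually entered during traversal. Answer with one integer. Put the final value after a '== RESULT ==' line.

Traverse from the root:
N0 x:[31,70] y:[33/2,71/2] z:[8,39] -> hit [31,71/2], descend [3, 10]
  N3 x:[47,65] y:[33/2,49/2] z:[9,39] -> miss, prune
  N10 x:[31,70] y:[25,71/2] z:[8,36] -> hit [31,71/2], descend [1, 9]
    N1 x:[31,36] y:[25,34] z:[21,36] -> hit [31,34], descend [4, 8]
      N4 x:[31,36] y:[25,55/2] z:[21,23] -> miss, prune
      N8 x:[32,35] y:[33,34] z:[33,36] -> hit [33,34] leaf, test {P3@t=33}
    N9 x:[38,70] y:[31,71/2] z:[8,13] -> miss, prune

Summary -> nodes [0, 3, 10, 1, 4, 8, 9]; box-tests=7; leaf-entries=1; first=P3

== RESULT ==
1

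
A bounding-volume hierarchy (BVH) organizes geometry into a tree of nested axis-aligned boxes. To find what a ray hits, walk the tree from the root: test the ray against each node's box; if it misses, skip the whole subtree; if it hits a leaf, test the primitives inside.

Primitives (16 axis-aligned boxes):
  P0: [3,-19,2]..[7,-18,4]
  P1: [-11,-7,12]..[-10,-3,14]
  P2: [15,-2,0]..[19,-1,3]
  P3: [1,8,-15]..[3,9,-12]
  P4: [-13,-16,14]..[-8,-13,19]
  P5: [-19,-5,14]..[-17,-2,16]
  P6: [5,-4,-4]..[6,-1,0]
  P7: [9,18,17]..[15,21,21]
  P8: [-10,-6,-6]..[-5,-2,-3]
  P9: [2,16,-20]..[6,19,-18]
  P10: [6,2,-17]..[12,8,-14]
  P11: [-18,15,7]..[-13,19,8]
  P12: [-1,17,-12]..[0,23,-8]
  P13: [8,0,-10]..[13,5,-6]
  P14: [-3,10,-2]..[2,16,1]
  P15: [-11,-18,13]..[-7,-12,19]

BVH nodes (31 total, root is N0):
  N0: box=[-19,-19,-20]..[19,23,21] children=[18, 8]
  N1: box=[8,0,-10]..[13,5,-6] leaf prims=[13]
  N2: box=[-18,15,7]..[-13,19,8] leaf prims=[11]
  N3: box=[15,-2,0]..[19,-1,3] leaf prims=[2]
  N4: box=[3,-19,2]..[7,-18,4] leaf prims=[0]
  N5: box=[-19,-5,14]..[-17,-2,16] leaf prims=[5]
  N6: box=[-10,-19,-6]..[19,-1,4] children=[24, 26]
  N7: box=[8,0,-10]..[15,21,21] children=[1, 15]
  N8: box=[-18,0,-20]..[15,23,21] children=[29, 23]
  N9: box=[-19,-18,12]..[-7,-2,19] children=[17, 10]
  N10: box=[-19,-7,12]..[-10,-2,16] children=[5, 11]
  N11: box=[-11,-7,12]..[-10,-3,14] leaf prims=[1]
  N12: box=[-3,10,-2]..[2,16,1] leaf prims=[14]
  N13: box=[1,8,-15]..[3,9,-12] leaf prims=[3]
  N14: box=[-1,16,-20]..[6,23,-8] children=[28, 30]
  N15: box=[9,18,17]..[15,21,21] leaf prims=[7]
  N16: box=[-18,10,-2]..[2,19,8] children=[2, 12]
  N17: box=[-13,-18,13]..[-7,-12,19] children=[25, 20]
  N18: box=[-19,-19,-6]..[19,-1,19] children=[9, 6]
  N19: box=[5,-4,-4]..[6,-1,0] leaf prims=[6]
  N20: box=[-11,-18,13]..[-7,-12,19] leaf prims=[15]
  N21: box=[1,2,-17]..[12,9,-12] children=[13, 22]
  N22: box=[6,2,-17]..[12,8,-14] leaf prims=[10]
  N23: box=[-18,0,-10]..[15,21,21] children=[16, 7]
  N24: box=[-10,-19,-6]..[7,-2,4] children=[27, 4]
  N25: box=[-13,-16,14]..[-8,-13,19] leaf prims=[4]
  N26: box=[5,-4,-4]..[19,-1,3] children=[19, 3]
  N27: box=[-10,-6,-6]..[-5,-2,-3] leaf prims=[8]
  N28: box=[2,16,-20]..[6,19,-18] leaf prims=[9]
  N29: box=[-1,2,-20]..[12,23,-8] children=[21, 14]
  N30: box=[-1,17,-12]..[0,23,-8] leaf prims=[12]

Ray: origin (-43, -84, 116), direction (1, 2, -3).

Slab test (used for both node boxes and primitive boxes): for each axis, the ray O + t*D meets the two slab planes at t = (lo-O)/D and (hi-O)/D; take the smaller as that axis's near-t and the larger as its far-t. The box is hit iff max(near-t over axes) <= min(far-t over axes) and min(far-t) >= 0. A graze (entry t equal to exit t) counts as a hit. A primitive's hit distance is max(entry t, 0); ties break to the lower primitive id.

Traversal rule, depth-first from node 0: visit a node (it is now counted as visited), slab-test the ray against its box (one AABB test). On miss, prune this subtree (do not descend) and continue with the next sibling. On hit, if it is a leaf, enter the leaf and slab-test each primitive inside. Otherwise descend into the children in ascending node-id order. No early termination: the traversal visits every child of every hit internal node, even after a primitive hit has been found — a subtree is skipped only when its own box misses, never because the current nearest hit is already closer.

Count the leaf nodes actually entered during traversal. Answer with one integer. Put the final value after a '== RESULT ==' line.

Traverse from the root:
N0 x:[24,62] y:[65/2,107/2] z:[95/3,136/3] -> hit [65/2,136/3], descend [8, 18]
  N8 x:[25,58] y:[42,107/2] z:[95/3,136/3] -> hit [42,136/3], descend [23, 29]
    N23 x:[25,58] y:[42,105/2] z:[95/3,42] -> hit [42,42], descend [7, 16]
      N7 x:[51,58] y:[42,105/2] z:[95/3,42] -> miss, prune
      N16 x:[25,45] y:[47,103/2] z:[36,118/3] -> miss, prune
    N29 x:[42,55] y:[43,107/2] z:[124/3,136/3] -> hit [43,136/3], descend [14, 21]
      N14 x:[42,49] y:[50,107/2] z:[124/3,136/3] -> miss, prune
      N21 x:[44,55] y:[43,93/2] z:[128/3,133/3] -> hit [44,133/3], descend [13, 22]
        N13 x:[44,46] y:[46,93/2] z:[128/3,131/3] -> miss, prune
        N22 x:[49,55] y:[43,46] z:[130/3,133/3] -> miss, prune
  N18 x:[24,62] y:[65/2,83/2] z:[97/3,122/3] -> hit [65/2,122/3], descend [6, 9]
    N6 x:[33,62] y:[65/2,83/2] z:[112/3,122/3] -> hit [112/3,122/3], descend [24, 26]
      N24 x:[33,50] y:[65/2,41] z:[112/3,122/3] -> hit [112/3,122/3], descend [4, 27]
        N4 x:[46,50] y:[65/2,33] z:[112/3,38] -> miss, prune
        N27 x:[33,38] y:[39,41] z:[119/3,122/3] -> miss, prune
      N26 x:[48,62] y:[40,83/2] z:[113/3,40] -> miss, prune
    N9 x:[24,36] y:[33,41] z:[97/3,104/3] -> hit [33,104/3], descend [10, 17]
      N10 x:[24,33] y:[77/2,41] z:[100/3,104/3] -> miss, prune
      N17 x:[30,36] y:[33,36] z:[97/3,103/3] -> hit [33,103/3], descend [20, 25]
        N20 x:[32,36] y:[33,36] z:[97/3,103/3] -> hit [33,103/3] leaf, test {P15@t=33}
        N25 x:[30,35] y:[34,71/2] z:[97/3,34] -> hit [34,34] leaf, test {P4@t=34}

Visited [0, 8, 23, 7, 16, 29, 14, 21, 13, 22, 18, 6, 24, 4, 27, 26, 9, 10, 17, 20, 25]. Tests: 21 box, 2 leaf. Nearest: P15.

== RESULT ==
2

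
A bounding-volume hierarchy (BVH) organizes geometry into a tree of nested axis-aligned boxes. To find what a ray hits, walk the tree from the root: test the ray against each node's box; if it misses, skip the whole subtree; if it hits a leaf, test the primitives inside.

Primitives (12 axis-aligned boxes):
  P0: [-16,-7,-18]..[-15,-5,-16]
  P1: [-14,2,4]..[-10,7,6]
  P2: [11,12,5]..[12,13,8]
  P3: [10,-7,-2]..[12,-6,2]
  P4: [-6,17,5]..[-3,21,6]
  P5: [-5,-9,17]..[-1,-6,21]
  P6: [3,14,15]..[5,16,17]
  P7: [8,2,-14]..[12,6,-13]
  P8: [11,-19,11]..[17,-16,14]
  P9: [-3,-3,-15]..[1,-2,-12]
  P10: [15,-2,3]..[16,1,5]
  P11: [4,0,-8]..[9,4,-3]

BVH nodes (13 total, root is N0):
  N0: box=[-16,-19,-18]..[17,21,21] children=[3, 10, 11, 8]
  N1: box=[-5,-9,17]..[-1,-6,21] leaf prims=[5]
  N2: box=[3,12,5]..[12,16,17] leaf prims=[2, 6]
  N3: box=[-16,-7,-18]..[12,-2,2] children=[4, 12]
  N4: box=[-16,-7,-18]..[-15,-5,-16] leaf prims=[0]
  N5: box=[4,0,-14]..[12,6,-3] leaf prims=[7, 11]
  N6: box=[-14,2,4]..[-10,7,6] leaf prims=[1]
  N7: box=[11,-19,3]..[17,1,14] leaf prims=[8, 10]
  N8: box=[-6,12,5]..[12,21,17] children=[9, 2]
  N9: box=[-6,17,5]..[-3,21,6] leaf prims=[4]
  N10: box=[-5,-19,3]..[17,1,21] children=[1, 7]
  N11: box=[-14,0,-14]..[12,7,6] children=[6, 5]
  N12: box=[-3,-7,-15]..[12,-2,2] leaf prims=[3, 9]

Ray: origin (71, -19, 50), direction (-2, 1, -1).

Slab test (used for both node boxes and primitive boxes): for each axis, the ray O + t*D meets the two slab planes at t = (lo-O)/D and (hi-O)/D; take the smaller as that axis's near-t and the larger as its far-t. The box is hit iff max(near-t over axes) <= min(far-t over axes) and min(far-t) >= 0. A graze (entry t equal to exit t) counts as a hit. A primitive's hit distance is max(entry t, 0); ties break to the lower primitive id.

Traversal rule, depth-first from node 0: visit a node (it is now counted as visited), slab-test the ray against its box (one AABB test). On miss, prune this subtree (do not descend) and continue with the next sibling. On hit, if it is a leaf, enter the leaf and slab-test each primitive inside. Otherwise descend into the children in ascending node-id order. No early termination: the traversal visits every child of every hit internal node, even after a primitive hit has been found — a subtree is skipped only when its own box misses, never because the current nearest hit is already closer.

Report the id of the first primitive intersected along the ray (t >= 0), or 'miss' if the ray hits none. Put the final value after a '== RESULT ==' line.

Traverse from the root:
N0 x:[27,87/2] y:[0,40] z:[29,68] -> hit [29,40], descend [3, 8, 10, 11]
  N3 x:[59/2,87/2] y:[12,17] z:[48,68] -> miss, prune
  N8 x:[59/2,77/2] y:[31,40] z:[33,45] -> hit [33,77/2], descend [2, 9]
    N2 x:[59/2,34] y:[31,35] z:[33,45] -> hit [33,34] leaf, test {P2(miss), P6@t=33}
    N9 x:[37,77/2] y:[36,40] z:[44,45] -> miss, prune
  N10 x:[27,38] y:[0,20] z:[29,47] -> miss, prune
  N11 x:[59/2,85/2] y:[19,26] z:[44,64] -> miss, prune

order=[0, 3, 8, 2, 9, 10, 11]  |boxes|=7  |leaves|=1  hit=P6

== RESULT ==
6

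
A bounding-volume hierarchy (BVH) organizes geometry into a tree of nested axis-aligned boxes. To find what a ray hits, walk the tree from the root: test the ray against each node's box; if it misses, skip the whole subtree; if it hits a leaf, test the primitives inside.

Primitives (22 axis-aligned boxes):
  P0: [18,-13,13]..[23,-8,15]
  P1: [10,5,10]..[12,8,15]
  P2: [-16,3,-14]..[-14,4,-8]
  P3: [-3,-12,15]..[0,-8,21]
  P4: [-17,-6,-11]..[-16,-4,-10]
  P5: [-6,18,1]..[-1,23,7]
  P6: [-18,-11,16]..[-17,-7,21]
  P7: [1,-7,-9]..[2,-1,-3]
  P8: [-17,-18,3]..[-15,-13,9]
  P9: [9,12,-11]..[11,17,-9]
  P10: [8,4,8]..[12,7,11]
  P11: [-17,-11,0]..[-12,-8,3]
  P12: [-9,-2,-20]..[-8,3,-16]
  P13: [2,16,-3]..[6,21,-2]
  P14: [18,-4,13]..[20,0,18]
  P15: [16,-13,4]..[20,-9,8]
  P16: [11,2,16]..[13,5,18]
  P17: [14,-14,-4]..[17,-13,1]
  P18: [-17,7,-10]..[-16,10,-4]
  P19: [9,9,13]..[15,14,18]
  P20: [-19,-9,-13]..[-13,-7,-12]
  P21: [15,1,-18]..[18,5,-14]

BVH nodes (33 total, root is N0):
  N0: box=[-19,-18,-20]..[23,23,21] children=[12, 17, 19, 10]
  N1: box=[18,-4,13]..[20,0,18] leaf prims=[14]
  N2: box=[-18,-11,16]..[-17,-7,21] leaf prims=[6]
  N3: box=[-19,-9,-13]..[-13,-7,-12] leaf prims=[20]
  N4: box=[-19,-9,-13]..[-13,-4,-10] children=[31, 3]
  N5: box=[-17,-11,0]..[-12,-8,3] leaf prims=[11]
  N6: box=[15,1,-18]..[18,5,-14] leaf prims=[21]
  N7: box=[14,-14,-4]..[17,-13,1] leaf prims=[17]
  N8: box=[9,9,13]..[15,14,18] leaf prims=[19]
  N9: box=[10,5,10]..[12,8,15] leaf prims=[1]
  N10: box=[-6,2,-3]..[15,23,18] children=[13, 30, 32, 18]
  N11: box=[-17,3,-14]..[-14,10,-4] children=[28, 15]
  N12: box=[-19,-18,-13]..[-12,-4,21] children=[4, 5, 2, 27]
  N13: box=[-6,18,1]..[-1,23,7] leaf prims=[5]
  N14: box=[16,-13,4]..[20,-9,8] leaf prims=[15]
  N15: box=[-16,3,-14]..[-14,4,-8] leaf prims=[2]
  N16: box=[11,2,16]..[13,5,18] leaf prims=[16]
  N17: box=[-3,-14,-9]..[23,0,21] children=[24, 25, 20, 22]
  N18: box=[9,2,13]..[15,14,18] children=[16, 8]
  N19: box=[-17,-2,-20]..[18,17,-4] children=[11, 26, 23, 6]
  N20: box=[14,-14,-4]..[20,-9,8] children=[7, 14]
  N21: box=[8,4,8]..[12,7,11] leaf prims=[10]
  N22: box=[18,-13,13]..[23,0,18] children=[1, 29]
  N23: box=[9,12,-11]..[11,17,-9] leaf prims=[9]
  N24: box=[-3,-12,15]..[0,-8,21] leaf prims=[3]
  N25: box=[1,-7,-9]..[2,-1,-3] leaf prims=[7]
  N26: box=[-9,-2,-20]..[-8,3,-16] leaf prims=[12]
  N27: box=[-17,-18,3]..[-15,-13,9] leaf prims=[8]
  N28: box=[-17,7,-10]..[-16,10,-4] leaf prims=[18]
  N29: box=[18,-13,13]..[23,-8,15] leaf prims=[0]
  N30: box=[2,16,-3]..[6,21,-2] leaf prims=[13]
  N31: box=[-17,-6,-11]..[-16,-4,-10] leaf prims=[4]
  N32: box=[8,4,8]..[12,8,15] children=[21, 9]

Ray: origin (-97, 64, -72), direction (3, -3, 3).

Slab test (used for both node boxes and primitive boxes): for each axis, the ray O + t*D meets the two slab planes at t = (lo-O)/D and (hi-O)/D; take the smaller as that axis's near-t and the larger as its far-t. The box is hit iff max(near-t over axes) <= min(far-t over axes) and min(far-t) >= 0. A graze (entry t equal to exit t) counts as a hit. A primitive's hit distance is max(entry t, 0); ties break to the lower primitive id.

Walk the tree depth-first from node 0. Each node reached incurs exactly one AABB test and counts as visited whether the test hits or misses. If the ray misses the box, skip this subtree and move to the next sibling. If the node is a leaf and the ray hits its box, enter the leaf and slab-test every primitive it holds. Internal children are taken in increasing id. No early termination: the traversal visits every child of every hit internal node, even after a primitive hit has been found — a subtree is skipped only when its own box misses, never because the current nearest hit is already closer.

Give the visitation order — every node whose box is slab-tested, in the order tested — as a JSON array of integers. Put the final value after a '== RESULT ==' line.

Trace the traversal:
N0 x:[26,40] y:[41/3,82/3] z:[52/3,31] -> hit [26,82/3], descend [10, 12, 17, 19]
  N10 x:[91/3,112/3] y:[41/3,62/3] z:[23,30] -> miss, prune
  N12 x:[26,85/3] y:[68/3,82/3] z:[59/3,31] -> hit [26,82/3], descend [2, 4, 5, 27]
    N2 x:[79/3,80/3] y:[71/3,25] z:[88/3,31] -> miss, prune
    N4 x:[26,28] y:[68/3,73/3] z:[59/3,62/3] -> miss, prune
    N5 x:[80/3,85/3] y:[24,25] z:[24,25] -> miss, prune
    N27 x:[80/3,82/3] y:[77/3,82/3] z:[25,27] -> hit [80/3,27] leaf, test {P8@t=80/3}
  N17 x:[94/3,40] y:[64/3,26] z:[21,31] -> miss, prune
  N19 x:[80/3,115/3] y:[47/3,22] z:[52/3,68/3] -> miss, prune

order=[0, 10, 12, 2, 4, 5, 27, 17, 19]  |boxes|=9  |leaves|=1  hit=P8

== RESULT ==
[0, 10, 12, 2, 4, 5, 27, 17, 19]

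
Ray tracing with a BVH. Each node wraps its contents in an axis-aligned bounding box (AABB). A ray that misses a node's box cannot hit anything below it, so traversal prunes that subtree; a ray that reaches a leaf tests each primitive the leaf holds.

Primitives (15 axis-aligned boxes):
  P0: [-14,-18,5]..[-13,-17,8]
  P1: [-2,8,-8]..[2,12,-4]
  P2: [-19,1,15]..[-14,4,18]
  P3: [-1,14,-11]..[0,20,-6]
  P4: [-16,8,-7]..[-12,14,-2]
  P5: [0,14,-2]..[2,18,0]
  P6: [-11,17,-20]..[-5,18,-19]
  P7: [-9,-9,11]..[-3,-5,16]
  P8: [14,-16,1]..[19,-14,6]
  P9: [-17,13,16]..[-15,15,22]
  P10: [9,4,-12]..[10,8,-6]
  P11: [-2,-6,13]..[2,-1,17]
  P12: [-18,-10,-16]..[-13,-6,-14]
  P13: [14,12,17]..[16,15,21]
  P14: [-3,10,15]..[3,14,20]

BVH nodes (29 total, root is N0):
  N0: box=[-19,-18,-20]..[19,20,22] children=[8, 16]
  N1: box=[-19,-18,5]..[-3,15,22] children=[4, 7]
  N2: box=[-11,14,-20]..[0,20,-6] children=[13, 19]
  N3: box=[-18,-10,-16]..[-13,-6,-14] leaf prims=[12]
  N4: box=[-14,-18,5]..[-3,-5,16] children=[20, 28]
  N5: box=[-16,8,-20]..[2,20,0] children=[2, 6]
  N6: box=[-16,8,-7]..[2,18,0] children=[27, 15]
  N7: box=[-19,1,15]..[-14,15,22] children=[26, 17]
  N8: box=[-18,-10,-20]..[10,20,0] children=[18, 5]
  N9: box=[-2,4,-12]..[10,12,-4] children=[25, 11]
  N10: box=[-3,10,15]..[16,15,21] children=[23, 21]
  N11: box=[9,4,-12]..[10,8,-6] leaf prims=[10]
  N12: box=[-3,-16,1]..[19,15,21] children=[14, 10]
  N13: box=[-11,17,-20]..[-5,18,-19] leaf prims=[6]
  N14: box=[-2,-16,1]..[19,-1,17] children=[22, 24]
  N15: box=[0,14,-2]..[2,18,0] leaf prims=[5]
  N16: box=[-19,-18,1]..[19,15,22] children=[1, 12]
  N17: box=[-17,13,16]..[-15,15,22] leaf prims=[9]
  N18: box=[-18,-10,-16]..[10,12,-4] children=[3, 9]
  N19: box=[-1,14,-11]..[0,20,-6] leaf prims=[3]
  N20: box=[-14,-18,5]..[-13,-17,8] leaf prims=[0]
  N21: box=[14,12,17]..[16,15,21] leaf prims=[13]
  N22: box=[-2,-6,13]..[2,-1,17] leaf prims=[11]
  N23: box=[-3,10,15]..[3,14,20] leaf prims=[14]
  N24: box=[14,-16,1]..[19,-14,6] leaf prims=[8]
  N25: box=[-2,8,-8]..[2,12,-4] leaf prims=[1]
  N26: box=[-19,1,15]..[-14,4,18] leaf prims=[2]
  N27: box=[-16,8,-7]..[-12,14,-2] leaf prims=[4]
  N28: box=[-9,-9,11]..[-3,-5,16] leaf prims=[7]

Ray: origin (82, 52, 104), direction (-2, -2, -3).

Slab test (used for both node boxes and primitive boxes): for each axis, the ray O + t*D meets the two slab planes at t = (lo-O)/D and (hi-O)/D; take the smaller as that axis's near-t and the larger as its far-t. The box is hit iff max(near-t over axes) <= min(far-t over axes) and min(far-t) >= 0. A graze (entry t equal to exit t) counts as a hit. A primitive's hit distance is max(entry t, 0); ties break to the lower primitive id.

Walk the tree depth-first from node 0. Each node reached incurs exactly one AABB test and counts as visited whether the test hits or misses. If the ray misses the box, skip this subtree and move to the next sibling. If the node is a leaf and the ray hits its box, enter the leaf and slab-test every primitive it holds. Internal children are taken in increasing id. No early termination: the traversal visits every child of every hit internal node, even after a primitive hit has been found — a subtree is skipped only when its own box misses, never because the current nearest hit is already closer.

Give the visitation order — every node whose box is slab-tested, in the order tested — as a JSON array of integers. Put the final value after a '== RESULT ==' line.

Walk:
N0 x:[63/2,101/2] y:[16,35] z:[82/3,124/3] -> hit [63/2,35], descend [8, 16]
  N8 x:[36,50] y:[16,31] z:[104/3,124/3] -> miss, prune
  N16 x:[63/2,101/2] y:[37/2,35] z:[82/3,103/3] -> hit [63/2,103/3], descend [1, 12]
    N1 x:[85/2,101/2] y:[37/2,35] z:[82/3,33] -> miss, prune
    N12 x:[63/2,85/2] y:[37/2,34] z:[83/3,103/3] -> hit [63/2,34], descend [10, 14]
      N10 x:[33,85/2] y:[37/2,21] z:[83/3,89/3] -> miss, prune
      N14 x:[63/2,42] y:[53/2,34] z:[29,103/3] -> hit [63/2,34], descend [22, 24]
        N22 x:[40,42] y:[53/2,29] z:[29,91/3] -> miss, prune
        N24 x:[63/2,34] y:[33,34] z:[98/3,103/3] -> hit [33,34] leaf, test {P8@t=33}

Summary -> nodes [0, 8, 16, 1, 12, 10, 14, 22, 24]; box-tests=9; leaf-entries=1; first=P8

== RESULT ==
[0, 8, 16, 1, 12, 10, 14, 22, 24]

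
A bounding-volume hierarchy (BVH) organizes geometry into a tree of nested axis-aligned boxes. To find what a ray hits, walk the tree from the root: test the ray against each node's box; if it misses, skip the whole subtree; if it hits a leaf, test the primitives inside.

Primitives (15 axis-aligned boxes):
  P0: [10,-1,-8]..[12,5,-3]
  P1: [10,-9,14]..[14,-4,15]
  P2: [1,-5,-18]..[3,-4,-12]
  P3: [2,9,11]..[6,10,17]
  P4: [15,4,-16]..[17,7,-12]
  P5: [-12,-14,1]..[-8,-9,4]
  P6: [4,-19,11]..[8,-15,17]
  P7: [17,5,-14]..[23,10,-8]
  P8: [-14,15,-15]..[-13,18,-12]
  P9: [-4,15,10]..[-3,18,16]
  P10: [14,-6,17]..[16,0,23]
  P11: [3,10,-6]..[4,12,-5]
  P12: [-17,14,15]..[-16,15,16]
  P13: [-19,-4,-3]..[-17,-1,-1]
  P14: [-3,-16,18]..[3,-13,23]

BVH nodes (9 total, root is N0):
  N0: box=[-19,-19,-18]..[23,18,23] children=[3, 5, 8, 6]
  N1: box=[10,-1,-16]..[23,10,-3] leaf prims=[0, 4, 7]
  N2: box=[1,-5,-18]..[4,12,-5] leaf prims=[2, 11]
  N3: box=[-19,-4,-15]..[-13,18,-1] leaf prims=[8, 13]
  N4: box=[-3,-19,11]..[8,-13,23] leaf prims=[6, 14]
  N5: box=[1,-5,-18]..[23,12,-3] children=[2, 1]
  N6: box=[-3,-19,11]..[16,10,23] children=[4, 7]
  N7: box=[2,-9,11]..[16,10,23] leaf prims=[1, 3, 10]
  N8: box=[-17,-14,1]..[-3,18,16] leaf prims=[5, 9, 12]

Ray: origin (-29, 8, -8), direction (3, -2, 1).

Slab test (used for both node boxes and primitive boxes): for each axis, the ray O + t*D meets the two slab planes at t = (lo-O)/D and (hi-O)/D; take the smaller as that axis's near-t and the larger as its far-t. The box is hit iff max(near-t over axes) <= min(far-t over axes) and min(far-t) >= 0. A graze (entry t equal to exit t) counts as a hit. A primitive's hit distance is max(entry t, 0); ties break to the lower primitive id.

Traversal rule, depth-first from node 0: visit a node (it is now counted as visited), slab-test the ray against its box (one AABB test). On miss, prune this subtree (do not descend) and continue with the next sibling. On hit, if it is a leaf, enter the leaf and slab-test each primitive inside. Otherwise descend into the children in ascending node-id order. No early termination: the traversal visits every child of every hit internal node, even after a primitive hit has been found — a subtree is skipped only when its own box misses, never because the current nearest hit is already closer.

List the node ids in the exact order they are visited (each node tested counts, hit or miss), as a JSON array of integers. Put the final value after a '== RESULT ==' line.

Walk:
N0 x:[10/3,52/3] y:[-5,27/2] z:[-10,31] -> hit [10/3,27/2], descend [3, 5, 6, 8]
  N3 x:[10/3,16/3] y:[-5,6] z:[-7,7] -> hit [10/3,16/3] leaf, test {P8(miss), P13(miss)}
  N5 x:[10,52/3] y:[-2,13/2] z:[-10,5] -> miss, prune
  N6 x:[26/3,15] y:[-1,27/2] z:[19,31] -> miss, prune
  N8 x:[4,26/3] y:[-5,11] z:[9,24] -> miss, prune

Visited [0, 3, 5, 6, 8]. Tests: 5 box, 1 leaf. Nearest: miss.

== RESULT ==
[0, 3, 5, 6, 8]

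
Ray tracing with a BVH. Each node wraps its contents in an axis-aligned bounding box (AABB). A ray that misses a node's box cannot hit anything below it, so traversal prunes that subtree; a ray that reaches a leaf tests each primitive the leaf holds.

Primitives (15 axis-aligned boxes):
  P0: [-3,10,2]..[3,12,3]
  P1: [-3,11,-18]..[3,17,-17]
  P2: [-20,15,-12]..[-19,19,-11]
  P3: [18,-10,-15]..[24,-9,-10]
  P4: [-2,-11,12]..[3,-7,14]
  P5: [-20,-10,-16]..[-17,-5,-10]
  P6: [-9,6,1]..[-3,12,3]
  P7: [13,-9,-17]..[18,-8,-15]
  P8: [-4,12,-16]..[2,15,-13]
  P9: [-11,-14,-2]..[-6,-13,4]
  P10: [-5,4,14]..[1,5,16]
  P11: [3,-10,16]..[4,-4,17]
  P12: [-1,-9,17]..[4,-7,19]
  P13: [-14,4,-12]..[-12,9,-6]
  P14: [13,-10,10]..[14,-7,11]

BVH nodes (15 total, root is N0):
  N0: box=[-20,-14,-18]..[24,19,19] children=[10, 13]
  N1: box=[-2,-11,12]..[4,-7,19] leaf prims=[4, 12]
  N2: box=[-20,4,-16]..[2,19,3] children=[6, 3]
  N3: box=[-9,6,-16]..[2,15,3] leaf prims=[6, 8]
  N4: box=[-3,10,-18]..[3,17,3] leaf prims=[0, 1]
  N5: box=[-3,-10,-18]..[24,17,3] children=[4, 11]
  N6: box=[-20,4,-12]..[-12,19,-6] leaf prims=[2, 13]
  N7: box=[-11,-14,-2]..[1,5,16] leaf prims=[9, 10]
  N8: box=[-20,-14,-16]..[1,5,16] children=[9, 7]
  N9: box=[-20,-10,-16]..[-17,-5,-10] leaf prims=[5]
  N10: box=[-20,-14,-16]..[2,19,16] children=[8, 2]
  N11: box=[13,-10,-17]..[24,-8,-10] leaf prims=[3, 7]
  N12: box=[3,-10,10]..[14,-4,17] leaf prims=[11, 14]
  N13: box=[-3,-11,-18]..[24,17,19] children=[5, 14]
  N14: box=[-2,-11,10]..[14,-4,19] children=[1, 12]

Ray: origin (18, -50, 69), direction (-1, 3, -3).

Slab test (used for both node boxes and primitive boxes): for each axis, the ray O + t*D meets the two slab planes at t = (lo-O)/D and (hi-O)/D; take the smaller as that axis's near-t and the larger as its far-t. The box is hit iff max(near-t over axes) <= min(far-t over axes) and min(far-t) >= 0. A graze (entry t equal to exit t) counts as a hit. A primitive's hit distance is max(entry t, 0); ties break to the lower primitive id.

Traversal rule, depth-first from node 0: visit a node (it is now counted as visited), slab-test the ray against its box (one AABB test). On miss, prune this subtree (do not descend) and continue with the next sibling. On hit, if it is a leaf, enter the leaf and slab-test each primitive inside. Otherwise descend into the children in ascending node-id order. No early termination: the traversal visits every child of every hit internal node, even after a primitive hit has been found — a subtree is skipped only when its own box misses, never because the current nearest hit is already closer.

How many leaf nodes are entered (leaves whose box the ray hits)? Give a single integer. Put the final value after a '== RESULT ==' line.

Trace the traversal:
N0 x:[-6,38] y:[12,23] z:[50/3,29] -> hit [50/3,23], descend [10, 13]
  N10 x:[16,38] y:[12,23] z:[53/3,85/3] -> hit [53/3,23], descend [2, 8]
    N2 x:[16,38] y:[18,23] z:[22,85/3] -> hit [22,23], descend [3, 6]
      N3 x:[16,27] y:[56/3,65/3] z:[22,85/3] -> miss, prune
      N6 x:[30,38] y:[18,23] z:[25,27] -> miss, prune
    N8 x:[17,38] y:[12,55/3] z:[53/3,85/3] -> hit [53/3,55/3], descend [7, 9]
      N7 x:[17,29] y:[12,55/3] z:[53/3,71/3] -> hit [53/3,55/3] leaf, test {P9(miss), P10@t=18}
      N9 x:[35,38] y:[40/3,15] z:[79/3,85/3] -> miss, prune
  N13 x:[-6,21] y:[13,67/3] z:[50/3,29] -> hit [50/3,21], descend [5, 14]
    N5 x:[-6,21] y:[40/3,67/3] z:[22,29] -> miss, prune
    N14 x:[4,20] y:[13,46/3] z:[50/3,59/3] -> miss, prune

order=[0, 10, 2, 3, 6, 8, 7, 9, 13, 5, 14]  |boxes|=11  |leaves|=1  hit=P10

== RESULT ==
1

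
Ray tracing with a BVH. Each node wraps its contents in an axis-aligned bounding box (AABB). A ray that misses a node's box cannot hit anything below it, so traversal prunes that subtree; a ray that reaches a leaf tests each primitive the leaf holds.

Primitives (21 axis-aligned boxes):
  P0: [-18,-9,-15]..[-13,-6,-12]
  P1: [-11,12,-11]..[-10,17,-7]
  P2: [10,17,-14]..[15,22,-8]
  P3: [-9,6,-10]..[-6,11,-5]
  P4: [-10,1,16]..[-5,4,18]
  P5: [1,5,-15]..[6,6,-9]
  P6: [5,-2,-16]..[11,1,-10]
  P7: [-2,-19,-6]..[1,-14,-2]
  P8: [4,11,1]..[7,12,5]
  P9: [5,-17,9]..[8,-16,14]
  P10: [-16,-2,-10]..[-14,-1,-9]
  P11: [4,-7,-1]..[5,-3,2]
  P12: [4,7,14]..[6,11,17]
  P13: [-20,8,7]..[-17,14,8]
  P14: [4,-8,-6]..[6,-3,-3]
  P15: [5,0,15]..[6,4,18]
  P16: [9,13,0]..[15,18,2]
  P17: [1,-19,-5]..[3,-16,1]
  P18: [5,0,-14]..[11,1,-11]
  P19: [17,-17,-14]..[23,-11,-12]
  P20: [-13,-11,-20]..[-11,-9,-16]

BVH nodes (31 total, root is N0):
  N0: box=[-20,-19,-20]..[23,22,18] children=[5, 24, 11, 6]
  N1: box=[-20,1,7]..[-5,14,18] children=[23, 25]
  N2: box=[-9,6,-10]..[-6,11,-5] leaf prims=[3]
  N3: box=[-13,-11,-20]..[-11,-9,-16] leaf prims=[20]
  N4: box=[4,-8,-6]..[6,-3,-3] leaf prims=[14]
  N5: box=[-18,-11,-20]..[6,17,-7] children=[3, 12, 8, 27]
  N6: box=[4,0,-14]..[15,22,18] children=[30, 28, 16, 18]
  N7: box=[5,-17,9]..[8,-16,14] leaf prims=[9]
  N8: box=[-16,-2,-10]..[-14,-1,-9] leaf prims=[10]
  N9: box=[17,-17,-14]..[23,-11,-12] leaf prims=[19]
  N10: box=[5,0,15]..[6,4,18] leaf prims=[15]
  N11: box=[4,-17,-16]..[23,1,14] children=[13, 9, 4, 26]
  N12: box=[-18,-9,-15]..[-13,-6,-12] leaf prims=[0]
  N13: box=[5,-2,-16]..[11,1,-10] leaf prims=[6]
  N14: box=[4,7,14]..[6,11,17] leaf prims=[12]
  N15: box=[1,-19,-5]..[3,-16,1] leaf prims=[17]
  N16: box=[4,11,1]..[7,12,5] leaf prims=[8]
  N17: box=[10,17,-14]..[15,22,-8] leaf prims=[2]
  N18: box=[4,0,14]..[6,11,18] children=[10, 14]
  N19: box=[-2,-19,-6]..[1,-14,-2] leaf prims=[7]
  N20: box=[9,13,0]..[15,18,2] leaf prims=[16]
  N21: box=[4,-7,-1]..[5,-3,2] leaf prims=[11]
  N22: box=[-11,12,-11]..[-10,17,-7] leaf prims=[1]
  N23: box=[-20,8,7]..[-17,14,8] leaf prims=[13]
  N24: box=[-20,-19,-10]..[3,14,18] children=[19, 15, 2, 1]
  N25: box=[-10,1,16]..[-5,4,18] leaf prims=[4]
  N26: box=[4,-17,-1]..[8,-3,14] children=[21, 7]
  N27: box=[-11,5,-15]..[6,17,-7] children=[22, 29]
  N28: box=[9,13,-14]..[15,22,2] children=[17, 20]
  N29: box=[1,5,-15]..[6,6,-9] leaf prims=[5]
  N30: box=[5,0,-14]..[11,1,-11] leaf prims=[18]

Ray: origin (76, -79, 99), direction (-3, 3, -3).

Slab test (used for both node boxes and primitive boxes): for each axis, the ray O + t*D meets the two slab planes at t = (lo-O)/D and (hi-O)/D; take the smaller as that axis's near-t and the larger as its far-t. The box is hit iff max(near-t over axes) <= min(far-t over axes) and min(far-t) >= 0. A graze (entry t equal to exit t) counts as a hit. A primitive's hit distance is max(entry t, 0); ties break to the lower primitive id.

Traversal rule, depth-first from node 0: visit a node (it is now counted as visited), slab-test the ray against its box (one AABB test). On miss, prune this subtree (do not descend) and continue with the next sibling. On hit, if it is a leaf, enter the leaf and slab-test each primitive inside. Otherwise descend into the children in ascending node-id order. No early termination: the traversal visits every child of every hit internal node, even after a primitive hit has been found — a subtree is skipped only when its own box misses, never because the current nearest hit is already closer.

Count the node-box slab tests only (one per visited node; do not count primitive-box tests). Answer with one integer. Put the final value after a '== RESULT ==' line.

Traverse from the root:
N0 x:[53/3,32] y:[20,101/3] z:[27,119/3] -> hit [27,32], descend [5, 6, 11, 24]
  N5 x:[70/3,94/3] y:[68/3,32] z:[106/3,119/3] -> miss, prune
  N6 x:[61/3,24] y:[79/3,101/3] z:[27,113/3] -> miss, prune
  N11 x:[53/3,24] y:[62/3,80/3] z:[85/3,115/3] -> miss, prune
  N24 x:[73/3,32] y:[20,31] z:[27,109/3] -> hit [27,31], descend [1, 2, 15, 19]
    N1 x:[27,32] y:[80/3,31] z:[27,92/3] -> hit [27,92/3], descend [23, 25]
      N23 x:[31,32] y:[29,31] z:[91/3,92/3] -> miss, prune
      N25 x:[27,86/3] y:[80/3,83/3] z:[27,83/3] -> hit [27,83/3] leaf, test {P4@t=27}
    N2 x:[82/3,85/3] y:[85/3,30] z:[104/3,109/3] -> miss, prune
    N15 x:[73/3,25] y:[20,21] z:[98/3,104/3] -> miss, prune
    N19 x:[25,26] y:[20,65/3] z:[101/3,35] -> miss, prune

order=[0, 5, 6, 11, 24, 1, 23, 25, 2, 15, 19]  |boxes|=11  |leaves|=1  hit=P4

== RESULT ==
11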